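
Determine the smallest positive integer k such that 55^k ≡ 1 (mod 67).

Since 55 ∈ (Z/67Z)^×, its order divides φ(67) = 67 − 1 = 66 = 2 · 3 · 11.
Divisors of 66: 1, 2, 3, 6, 11, 22, 33, 66.
Check 55^d mod 67 for each divisor in increasing order:
55^1 ≡ 55
55^2 ≡ 10
55^3 ≡ 14
55^6 ≡ 62
55^11 ≡ 37
55^22 ≡ 29
55^33 ≡ 1
Hence ord(55) = 33.

33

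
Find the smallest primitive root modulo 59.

2

φ(59) = 59 − 1 = 58 = 2 · 29.
Test candidates g = 2, 3, … against the prime factors q ∈ {2, 29} of φ(59): g is a generator iff g^(58/q) ≢ 1 for every such q.
g = 2: 2^29 ≡ 58; 2^2 ≡ 4 — none is 1, so 2 is a primitive root.
The smallest primitive root modulo 59 is 2.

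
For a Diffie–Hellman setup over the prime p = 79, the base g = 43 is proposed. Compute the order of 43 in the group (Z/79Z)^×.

78

ord(43) | φ(79) = 79 − 1 = 78 = 2 · 3 · 13.
Divisors of 78: 1, 2, 3, 6, 13, 26, 39, 78.
Evaluate successive powers at the divisors of 78:
43^1 ≡ 43 (mod 79)
43^2 ≡ 32 (mod 79)
43^3 ≡ 33 (mod 79)
43^6 ≡ 62 (mod 79)
43^13 ≡ 24 (mod 79)
43^26 ≡ 23 (mod 79)
43^39 ≡ 78 (mod 79)
43^78 ≡ 1 (mod 79) ✓
So ord_79(43) = 78.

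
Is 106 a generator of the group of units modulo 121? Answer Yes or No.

Yes

φ(121) = φ(11^2) = 11·(11−1) = 110 = 2 · 5 · 11.
Test 106^(110/q) mod 121 for each prime factor q of 110:
106^55 ≡ 120 (mod 121)  [q = 2: ≢ 1 ✓]
106^22 ≡ 27 (mod 121)  [q = 5: ≢ 1 ✓]
106^10 ≡ 78 (mod 121)  [q = 11: ≢ 1 ✓]
None equal 1, so ord_121(106) = 110: 106 is a primitive root.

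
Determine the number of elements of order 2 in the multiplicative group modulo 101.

1

φ(101) = 101 − 1 = 100 = 2^2 · 5^2.
Since (Z/101Z)^× is cyclic of order 100, the number of elements of order d is φ(d) when d | 100 and 0 otherwise.
2 | 100, and φ(2) = 2 − 1 = 1.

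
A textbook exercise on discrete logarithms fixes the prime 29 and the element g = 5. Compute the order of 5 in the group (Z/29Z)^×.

14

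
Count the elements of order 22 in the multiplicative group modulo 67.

φ(67) = 67 − 1 = 66 = 2 · 3 · 11.
(Z/67Z)^× is cyclic (|G| = 66); a cyclic group of order m has exactly φ(d) elements of each order d | m, and none otherwise.
22 = 2 · 11 divides 66, and φ(22) = 10.

10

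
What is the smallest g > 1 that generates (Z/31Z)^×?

3

φ(31) = 31 − 1 = 30 = 2 · 3 · 5.
g is a primitive root iff g^(30/q) ≢ 1 (mod 31) for each prime q ∈ {2, 3, 5}.
g = 2: 2^15 ≡ 1 — hits 1, so not a primitive root.
g = 3: 3^15 ≡ 30; 3^10 ≡ 25; 3^6 ≡ 16 — none is 1, so 3 is a primitive root.
The smallest primitive root modulo 31 is 3.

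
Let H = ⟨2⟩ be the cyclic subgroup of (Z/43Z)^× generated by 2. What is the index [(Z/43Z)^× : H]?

3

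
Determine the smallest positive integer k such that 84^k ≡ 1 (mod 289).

34

The order of 84 must divide φ(289) = φ(17^2) = 17·(17−1) = 272 = 2^4 · 17.
Divisors of 272: 1, 2, 4, 8, 16, 17, 34, 68, 136, 272.
Check 84^d mod 289 for each divisor in increasing order:
84^1 ≡ 84
84^2 ≡ 120
84^4 ≡ 239
84^8 ≡ 188
84^16 ≡ 86
84^17 ≡ 288
84^34 ≡ 1
So ord_289(84) = 34.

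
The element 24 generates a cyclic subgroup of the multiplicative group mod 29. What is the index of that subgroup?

4

ord(24) | φ(29) = 29 − 1 = 28 = 2^2 · 7.
Divisors of 28: 1, 2, 4, 7, 14, 28.
Check 24^d mod 29 for each divisor in increasing order:
24^1 ≡ 24 (mod 29)
24^2 ≡ 25 (mod 29)
24^4 ≡ 16 (mod 29)
24^7 ≡ 1 (mod 29) ✓
The order of 24 is 7, so the subgroup it generates has 7 elements.
[(Z/29Z)^× : ⟨24⟩] = 28/7 = 4.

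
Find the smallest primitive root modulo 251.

φ(251) = 251 − 1 = 250 = 2 · 5^3.
Test candidates g = 2, 3, … against the prime factors q ∈ {2, 5} of φ(251): g is a generator iff g^(250/q) ≢ 1 for every such q.
g = 2: 2^125 ≡ 250; 2^50 ≡ 1 — hits 1, so not a primitive root.
g = 3: 3^125 ≡ 1 — hits 1, so not a primitive root.
g = 4: 4^125 ≡ 1 — hits 1, so not a primitive root.
g = 5: 5^125 ≡ 1 — hits 1, so not a primitive root.
g = 6: 6^125 ≡ 250; 6^50 ≡ 219 — none is 1, so 6 is a primitive root.
So 6 is the smallest generator of (Z/251Z)^×.

6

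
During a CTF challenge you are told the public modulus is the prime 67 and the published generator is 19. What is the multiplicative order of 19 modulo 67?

33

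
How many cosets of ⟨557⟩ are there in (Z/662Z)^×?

Since 557 ∈ (Z/662Z)^×, its order divides φ(662) = φ(2)·φ(331) = 1·330 = 330 = 2 · 3 · 5 · 11.
Divisors of 330: 1, 2, 3, 5, 6, 10, 11, 15, 22, 30, 33, 55, 66, 110, 165, 330.
Compute 557^d (mod 662) for the divisors d until we hit 1:
557^1 ≡ 557 (mod 662)
557^2 ≡ 433 (mod 662)
557^3 ≡ 213 (mod 662)
557^5 ≡ 211 (mod 662)
557^6 ≡ 353 (mod 662)
557^10 ≡ 167 (mod 662)
557^11 ≡ 339 (mod 662)
557^15 ≡ 151 (mod 662)
557^22 ≡ 395 (mod 662)
557^30 ≡ 293 (mod 662)
557^33 ≡ 181 (mod 662)
557^55 ≡ 661 (mod 662)
557^66 ≡ 323 (mod 662)
557^110 ≡ 1 (mod 662) ✓
Thus |⟨557⟩| = ord(557) = 110.
Index = |(Z/662Z)^×| / |⟨557⟩| = 330 / 110 = 3.

3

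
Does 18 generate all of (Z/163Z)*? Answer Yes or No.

Yes

φ(163) = 163 − 1 = 162 = 2 · 3^4.
Test 18^(162/q) mod 163 for each prime factor q of 162:
18^81 ≡ 162 (mod 163)  [q = 2: ≢ 1 ✓]
18^54 ≡ 58 (mod 163)  [q = 3: ≢ 1 ✓]
Every test exponent gives a nontrivial residue, hence 18 generates the full group.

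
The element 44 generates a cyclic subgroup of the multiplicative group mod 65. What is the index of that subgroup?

12

The order of 44 must divide φ(65) = φ(5·13) = (5−1)·(13−1) = 4·12 = 48 = 2^4 · 3.
Divisors of 48: 1, 2, 3, 4, 6, 8, 12, 16, 24, 48.
Evaluate successive powers at the divisors of 48:
44^1 ≡ 44 (mod 65)
44^2 ≡ 51 (mod 65)
44^3 ≡ 34 (mod 65)
44^4 ≡ 1 (mod 65) ✓
Thus |⟨44⟩| = ord(44) = 4.
Index = |(Z/65Z)^×| / |⟨44⟩| = 48 / 4 = 12.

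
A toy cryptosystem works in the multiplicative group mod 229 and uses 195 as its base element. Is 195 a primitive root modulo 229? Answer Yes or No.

No

φ(229) = 229 − 1 = 228 = 2^2 · 3 · 19.
It suffices to check that the order of 195 is not a proper divisor of 228: compute 195^(228/q) for q ∈ {2, 3, 19}.
195^114 ≡ 228 (mod 229)  [q = 2: ≢ 1 ✓]
195^76 ≡ 1 (mod 229)  [q = 3: ≡ 1 ✗]
195^12 ≡ 17 (mod 229)  [q = 19: ≢ 1 ✓]
Since 195^76 ≡ 1, the order of 195 divides 76 < 228, so 195 is not a primitive root.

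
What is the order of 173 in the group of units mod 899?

By Lagrange's theorem, ord_899(173) divides φ(899) = φ(29·31) = (29−1)·(31−1) = 28·30 = 840 = 2^3 · 3 · 5 · 7.
Divisors of 840: 1, 2, 3, 4, 5, 6, 7, 8, 10, 12, 14, 15, 20, 21, 24, 28, 30, 35, 40, 42, 56, 60, 70, 84, 105, 120, 140, 168, 210, 280, 420, 840.
Evaluate successive powers at the divisors of 840:
173^1 ≡ 173 (mod 899)
173^2 ≡ 262 (mod 899)
173^3 ≡ 376 (mod 899)
173^4 ≡ 320 (mod 899)
173^5 ≡ 521 (mod 899)
173^6 ≡ 233 (mod 899)
173^7 ≡ 753 (mod 899)
173^8 ≡ 813 (mod 899)
173^10 ≡ 842 (mod 899)
173^12 ≡ 349 (mod 899)
173^14 ≡ 639 (mod 899)
173^15 ≡ 869 (mod 899)
173^20 ≡ 552 (mod 899)
173^21 ≡ 202 (mod 899)
173^24 ≡ 436 (mod 899)
173^28 ≡ 175 (mod 899)
173^30 ≡ 1 (mod 899) ✓
The smallest such exponent is 30, so the order of 173 is 30.

30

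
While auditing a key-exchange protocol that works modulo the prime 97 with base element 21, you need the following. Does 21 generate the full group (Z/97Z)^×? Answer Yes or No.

Yes

φ(97) = 97 − 1 = 96 = 2^5 · 3.
Test 21^(96/q) mod 97 for each prime factor q of 96:
21^48 ≡ 96 (mod 97)  [q = 2: ≢ 1 ✓]
21^32 ≡ 61 (mod 97)  [q = 3: ≢ 1 ✓]
None equal 1, so ord_97(21) = 96: 21 is a primitive root.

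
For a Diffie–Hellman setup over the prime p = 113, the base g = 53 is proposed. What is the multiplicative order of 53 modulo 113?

By Lagrange's theorem, ord_113(53) divides φ(113) = 113 − 1 = 112 = 2^4 · 7.
Divisors of 112: 1, 2, 4, 7, 8, 14, 16, 28, 56, 112.
Test each divisor d:
53^1 ≡ 53
53^2 ≡ 97
53^4 ≡ 30
53^7 ≡ 98
53^8 ≡ 109
53^14 ≡ 112
53^16 ≡ 16
53^28 ≡ 1
Therefore the multiplicative order of 53 modulo 113 is 28.

28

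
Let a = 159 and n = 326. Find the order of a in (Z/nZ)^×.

Since 159 ∈ (Z/326Z)^×, its order divides φ(326) = φ(2)·φ(163) = 1·162 = 162 = 2 · 3^4.
Divisors of 162: 1, 2, 3, 6, 9, 18, 27, 54, 81, 162.
Compute 159^d (mod 326) for the divisors d until we hit 1:
159^1 ≡ 159
159^2 ≡ 179
159^3 ≡ 99
159^6 ≡ 21
159^9 ≡ 123
159^18 ≡ 133
159^27 ≡ 59
159^54 ≡ 221
159^81 ≡ 325
159^162 ≡ 1
Therefore the multiplicative order of 159 modulo 326 is 162.

162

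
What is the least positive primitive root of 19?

2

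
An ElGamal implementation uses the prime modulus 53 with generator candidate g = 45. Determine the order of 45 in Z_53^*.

52

Since 45 ∈ (Z/53Z)^×, its order divides φ(53) = 53 − 1 = 52 = 2^2 · 13.
Divisors of 52: 1, 2, 4, 13, 26, 52.
Compute 45^d (mod 53) for the divisors d until we hit 1:
45^1 ≡ 45
45^2 ≡ 11
45^4 ≡ 15
45^13 ≡ 30
45^26 ≡ 52
45^52 ≡ 1
Therefore the multiplicative order of 45 modulo 53 is 52.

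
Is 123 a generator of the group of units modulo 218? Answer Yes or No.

Yes

φ(218) = φ(2)·φ(109) = 1·108 = 108 = 2^2 · 3^3.
It suffices to check that the order of 123 is not a proper divisor of 108: compute 123^(108/q) for q ∈ {2, 3}.
123^54 ≡ 217 (mod 218)  [q = 2: ≢ 1 ✓]
123^36 ≡ 63 (mod 218)  [q = 3: ≢ 1 ✓]
None equal 1, so ord_218(123) = 108: 123 is a primitive root.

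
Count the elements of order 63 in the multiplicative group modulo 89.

0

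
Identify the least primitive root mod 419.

φ(419) = 419 − 1 = 418 = 2 · 11 · 19.
g is a primitive root iff g^(418/q) ≢ 1 (mod 419) for each prime q ∈ {2, 11, 19}.
g = 2: 2^209 ≡ 418; 2^38 ≡ 334; 2^22 ≡ 114 — none is 1, so 2 is a primitive root.
So 2 is the smallest generator of (Z/419Z)^×.

2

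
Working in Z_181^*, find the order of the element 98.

180

ord(98) | φ(181) = 181 − 1 = 180 = 2^2 · 3^2 · 5.
Divisors of 180: 1, 2, 3, 4, 5, 6, 9, 10, 12, 15, 18, 20, 30, 36, 45, 60, 90, 180.
Check 98^d mod 181 for each divisor in increasing order:
98^1 ≡ 98
98^2 ≡ 11
98^3 ≡ 173
98^4 ≡ 121
98^5 ≡ 93
98^6 ≡ 64
98^9 ≡ 31
98^10 ≡ 142
98^12 ≡ 114
98^15 ≡ 174
98^18 ≡ 56
98^20 ≡ 73
98^30 ≡ 49
98^36 ≡ 59
98^45 ≡ 19
98^60 ≡ 48
98^90 ≡ 180
98^180 ≡ 1
So ord_181(98) = 180.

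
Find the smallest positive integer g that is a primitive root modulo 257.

φ(257) = 257 − 1 = 256 = 2^8.
Test candidates g = 2, 3, … against the prime factors q ∈ {2} of φ(257): g is a generator iff g^(256/q) ≢ 1 for every such q.
g = 2: 2^128 ≡ 1 — hits 1, so not a primitive root.
g = 3: 3^128 ≡ 256 — none is 1, so 3 is a primitive root.
Hence the least primitive root of 257 is 3.

3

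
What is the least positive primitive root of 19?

2

φ(19) = 19 − 1 = 18 = 2 · 3^2.
Test candidates g = 2, 3, … against the prime factors q ∈ {2, 3} of φ(19): g is a generator iff g^(18/q) ≢ 1 for every such q.
g = 2: 2^9 ≡ 18; 2^6 ≡ 7 — none is 1, so 2 is a primitive root.
Hence the least primitive root of 19 is 2.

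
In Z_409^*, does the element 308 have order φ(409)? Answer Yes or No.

No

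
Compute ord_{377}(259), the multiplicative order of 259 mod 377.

Since 259 ∈ (Z/377Z)^×, its order divides φ(377) = φ(13·29) = (13−1)·(29−1) = 12·28 = 336 = 2^4 · 3 · 7.
Divisors of 336: 1, 2, 3, 4, 6, 7, 8, 12, 14, 16, 21, 24, 28, 42, 48, 56, 84, 112, 168, 336.
Evaluate successive powers at the divisors of 336:
259^1 ≡ 259
259^2 ≡ 352
259^3 ≡ 311
259^4 ≡ 248
259^6 ≡ 209
259^7 ≡ 220
259^8 ≡ 53
259^12 ≡ 326
259^14 ≡ 144
259^16 ≡ 170
259^21 ≡ 12
259^24 ≡ 339
259^28 ≡ 1
So ord_377(259) = 28.

28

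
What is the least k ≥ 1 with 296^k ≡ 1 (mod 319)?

By Lagrange's theorem, ord_319(296) divides φ(319) = φ(11·29) = (11−1)·(29−1) = 10·28 = 280 = 2^3 · 5 · 7.
Divisors of 280: 1, 2, 4, 5, 7, 8, 10, 14, 20, 28, 35, 40, 56, 70, 140, 280.
Evaluate successive powers at the divisors of 280:
296^1 ≡ 296
296^2 ≡ 210
296^4 ≡ 78
296^5 ≡ 120
296^7 ≡ 318
296^8 ≡ 23
296^10 ≡ 45
296^14 ≡ 1
Therefore the multiplicative order of 296 modulo 319 is 14.

14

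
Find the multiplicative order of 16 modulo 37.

By Lagrange's theorem, ord_37(16) divides φ(37) = 37 − 1 = 36 = 2^2 · 3^2.
Divisors of 36: 1, 2, 3, 4, 6, 9, 12, 18, 36.
Check 16^d mod 37 for each divisor in increasing order:
16^1 ≡ 16 (mod 37)
16^2 ≡ 34 (mod 37)
16^3 ≡ 26 (mod 37)
16^4 ≡ 9 (mod 37)
16^6 ≡ 10 (mod 37)
16^9 ≡ 1 (mod 37) ✓
Therefore the multiplicative order of 16 modulo 37 is 9.

9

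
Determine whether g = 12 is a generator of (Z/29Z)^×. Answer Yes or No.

No

φ(29) = 29 − 1 = 28 = 2^2 · 7.
12 is a primitive root mod 29 iff 12^(φ(29)/q) ≢ 1 for every prime q | φ(29), i.e. q ∈ {2, 7}.
12^14 ≡ 28 (mod 29)  [q = 2: ≢ 1 ✓]
12^4 ≡ 1 (mod 29)  [q = 7: ≡ 1 ✗]
Since 12^4 ≡ 1, the order of 12 divides 4 < 28, so 12 is not a primitive root.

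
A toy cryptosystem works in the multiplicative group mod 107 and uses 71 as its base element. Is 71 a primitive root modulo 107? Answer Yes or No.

φ(107) = 107 − 1 = 106 = 2 · 53.
Test 71^(106/q) mod 107 for each prime factor q of 106:
71^53 ≡ 106 (mod 107)  [q = 2: ≢ 1 ✓]
71^2 ≡ 12 (mod 107)  [q = 53: ≢ 1 ✓]
Every test exponent gives a nontrivial residue, hence 71 generates the full group.

Yes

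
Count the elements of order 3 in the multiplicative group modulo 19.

φ(19) = 19 − 1 = 18 = 2 · 3^2.
In a cyclic group of order 18, there are φ(d) elements of order d for each divisor d of 18, and zero for non-divisors.
3 | 18, and φ(3) = 3 − 1 = 2.

2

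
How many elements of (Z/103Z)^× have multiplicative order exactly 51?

φ(103) = 103 − 1 = 102 = 2 · 3 · 17.
Since (Z/103Z)^× is cyclic of order 102, the number of elements of order d is φ(d) when d | 102 and 0 otherwise.
51 = 3 · 17 divides 102, and φ(51) = 32.

32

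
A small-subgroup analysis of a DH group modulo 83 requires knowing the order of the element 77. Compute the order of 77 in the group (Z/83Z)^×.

41

The order of 77 must divide φ(83) = 83 − 1 = 82 = 2 · 41.
Divisors of 82: 1, 2, 41, 82.
Evaluate successive powers at the divisors of 82:
77^1 ≡ 77
77^2 ≡ 36
77^41 ≡ 1
So ord_83(77) = 41.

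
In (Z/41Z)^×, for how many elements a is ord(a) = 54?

0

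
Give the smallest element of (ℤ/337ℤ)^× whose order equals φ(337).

φ(337) = 337 − 1 = 336 = 2^4 · 3 · 7.
g is a primitive root iff g^(336/q) ≢ 1 (mod 337) for each prime q ∈ {2, 3, 7}.
g = 2: 2^168 ≡ 1 — hits 1, so not a primitive root.
g = 3: 3^168 ≡ 1 — hits 1, so not a primitive root.
g = 4: 4^168 ≡ 1 — hits 1, so not a primitive root.
g = 5: 5^168 ≡ 336; 5^112 ≡ 1 — hits 1, so not a primitive root.
g = 6: 6^168 ≡ 1 — hits 1, so not a primitive root.
g = 7: 7^168 ≡ 1 — hits 1, so not a primitive root.
g = 8: 8^168 ≡ 1 — hits 1, so not a primitive root.
g = 9: 9^168 ≡ 1 — hits 1, so not a primitive root.
g = 10: 10^168 ≡ 336; 10^112 ≡ 128; 10^48 ≡ 175 — none is 1, so 10 is a primitive root.
The smallest primitive root modulo 337 is 10.

10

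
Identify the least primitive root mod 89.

φ(89) = 89 − 1 = 88 = 2^3 · 11.
Test candidates g = 2, 3, … against the prime factors q ∈ {2, 11} of φ(89): g is a generator iff g^(88/q) ≢ 1 for every such q.
g = 2: 2^44 ≡ 1 — hits 1, so not a primitive root.
g = 3: 3^44 ≡ 88; 3^8 ≡ 64 — none is 1, so 3 is a primitive root.
Hence the least primitive root of 89 is 3.

3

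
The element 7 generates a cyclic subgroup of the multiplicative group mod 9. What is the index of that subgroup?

2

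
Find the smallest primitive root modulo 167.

5

φ(167) = 167 − 1 = 166 = 2 · 83.
Test candidates g = 2, 3, … against the prime factors q ∈ {2, 83} of φ(167): g is a generator iff g^(166/q) ≢ 1 for every such q.
g = 2: 2^83 ≡ 1 — hits 1, so not a primitive root.
g = 3: 3^83 ≡ 1 — hits 1, so not a primitive root.
g = 4: 4^83 ≡ 1 — hits 1, so not a primitive root.
g = 5: 5^83 ≡ 166; 5^2 ≡ 25 — none is 1, so 5 is a primitive root.
The smallest primitive root modulo 167 is 5.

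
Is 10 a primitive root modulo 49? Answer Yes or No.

φ(49) = φ(7^2) = 7·(7−1) = 42 = 2 · 3 · 7.
It suffices to check that the order of 10 is not a proper divisor of 42: compute 10^(42/q) for q ∈ {2, 3, 7}.
10^21 ≡ 48 (mod 49)  [q = 2: ≢ 1 ✓]
10^14 ≡ 30 (mod 49)  [q = 3: ≢ 1 ✓]
10^6 ≡ 8 (mod 49)  [q = 7: ≢ 1 ✓]
All checks pass, so 10 has order 42 and is a primitive root modulo 49.

Yes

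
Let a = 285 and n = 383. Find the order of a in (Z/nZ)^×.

By Lagrange's theorem, ord_383(285) divides φ(383) = 383 − 1 = 382 = 2 · 191.
Divisors of 382: 1, 2, 191, 382.
Compute 285^d (mod 383) for the divisors d until we hit 1:
285^1 ≡ 285 (mod 383)
285^2 ≡ 29 (mod 383)
285^191 ≡ 382 (mod 383)
285^382 ≡ 1 (mod 383) ✓
So ord_383(285) = 382.

382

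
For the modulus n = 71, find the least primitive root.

7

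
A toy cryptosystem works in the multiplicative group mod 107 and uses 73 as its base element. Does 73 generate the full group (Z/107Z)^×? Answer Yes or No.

φ(107) = 107 − 1 = 106 = 2 · 53.
Test 73^(106/q) mod 107 for each prime factor q of 106:
73^53 ≡ 106 (mod 107)  [q = 2: ≢ 1 ✓]
73^2 ≡ 86 (mod 107)  [q = 53: ≢ 1 ✓]
None equal 1, so ord_107(73) = 106: 73 is a primitive root.

Yes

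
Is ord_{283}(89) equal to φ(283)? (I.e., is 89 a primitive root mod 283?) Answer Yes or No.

φ(283) = 283 − 1 = 282 = 2 · 3 · 47.
It suffices to check that the order of 89 is not a proper divisor of 282: compute 89^(282/q) for q ∈ {2, 3, 47}.
89^141 ≡ 1 (mod 283)  [q = 2: ≡ 1 ✗]
89^94 ≡ 44 (mod 283)  [q = 3: ≢ 1 ✓]
89^6 ≡ 256 (mod 283)  [q = 47: ≢ 1 ✓]
Since 89^141 ≡ 1, the order of 89 divides 141 < 282, so 89 is not a primitive root.

No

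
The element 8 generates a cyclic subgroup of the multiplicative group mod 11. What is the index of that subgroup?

1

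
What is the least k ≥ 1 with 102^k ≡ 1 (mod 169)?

Since 102 ∈ (Z/169Z)^×, its order divides φ(169) = φ(13^2) = 13·(13−1) = 156 = 2^2 · 3 · 13.
Divisors of 156: 1, 2, 3, 4, 6, 12, 13, 26, 39, 52, 78, 156.
Test each divisor d:
102^1 ≡ 102 (mod 169)
102^2 ≡ 95 (mod 169)
102^3 ≡ 57 (mod 169)
102^4 ≡ 68 (mod 169)
102^6 ≡ 38 (mod 169)
102^12 ≡ 92 (mod 169)
102^13 ≡ 89 (mod 169)
102^26 ≡ 147 (mod 169)
102^39 ≡ 70 (mod 169)
102^52 ≡ 146 (mod 169)
102^78 ≡ 168 (mod 169)
102^156 ≡ 1 (mod 169) ✓
So ord_169(102) = 156.

156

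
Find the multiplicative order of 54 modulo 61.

60

The order of 54 must divide φ(61) = 61 − 1 = 60 = 2^2 · 3 · 5.
Divisors of 60: 1, 2, 3, 4, 5, 6, 10, 12, 15, 20, 30, 60.
Evaluate successive powers at the divisors of 60:
54^1 ≡ 54 (mod 61)
54^2 ≡ 49 (mod 61)
54^3 ≡ 23 (mod 61)
54^4 ≡ 22 (mod 61)
54^5 ≡ 29 (mod 61)
54^6 ≡ 41 (mod 61)
54^10 ≡ 48 (mod 61)
54^12 ≡ 34 (mod 61)
54^15 ≡ 50 (mod 61)
54^20 ≡ 47 (mod 61)
54^30 ≡ 60 (mod 61)
54^60 ≡ 1 (mod 61) ✓
The smallest such exponent is 60, so the order of 54 is 60.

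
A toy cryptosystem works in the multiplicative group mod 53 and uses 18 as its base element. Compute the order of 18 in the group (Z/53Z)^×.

52

Since 18 ∈ (Z/53Z)^×, its order divides φ(53) = 53 − 1 = 52 = 2^2 · 13.
Divisors of 52: 1, 2, 4, 13, 26, 52.
Test each divisor d:
18^1 ≡ 18 (mod 53)
18^2 ≡ 6 (mod 53)
18^4 ≡ 36 (mod 53)
18^13 ≡ 23 (mod 53)
18^26 ≡ 52 (mod 53)
18^52 ≡ 1 (mod 53) ✓
So ord_53(18) = 52.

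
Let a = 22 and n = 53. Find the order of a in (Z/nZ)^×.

52

Since 22 ∈ (Z/53Z)^×, its order divides φ(53) = 53 − 1 = 52 = 2^2 · 13.
Divisors of 52: 1, 2, 4, 13, 26, 52.
Compute 22^d (mod 53) for the divisors d until we hit 1:
22^1 ≡ 22
22^2 ≡ 7
22^4 ≡ 49
22^13 ≡ 23
22^26 ≡ 52
22^52 ≡ 1
So ord_53(22) = 52.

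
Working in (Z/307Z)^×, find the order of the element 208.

306

ord(208) | φ(307) = 307 − 1 = 306 = 2 · 3^2 · 17.
Divisors of 306: 1, 2, 3, 6, 9, 17, 18, 34, 51, 102, 153, 306.
Check 208^d mod 307 for each divisor in increasing order:
208^1 ≡ 208 (mod 307)
208^2 ≡ 284 (mod 307)
208^3 ≡ 128 (mod 307)
208^6 ≡ 113 (mod 307)
208^9 ≡ 35 (mod 307)
208^17 ≡ 214 (mod 307)
208^18 ≡ 304 (mod 307)
208^34 ≡ 53 (mod 307)
208^51 ≡ 290 (mod 307)
208^102 ≡ 289 (mod 307)
208^153 ≡ 306 (mod 307)
208^306 ≡ 1 (mod 307) ✓
Therefore the multiplicative order of 208 modulo 307 is 306.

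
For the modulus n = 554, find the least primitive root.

5

φ(554) = φ(2)·φ(277) = 1·276 = 276 = 2^2 · 3 · 23.
Test candidates g = 2, 3, … against the prime factors q ∈ {2, 3, 23} of φ(554): g is a generator iff g^(276/q) ≢ 1 for every such q.
g = 2: gcd(2, 554) = 2 > 1, not a unit — skip.
g = 3: 3^138 ≡ 1 — hits 1, so not a primitive root.
g = 4: gcd(4, 554) = 2 > 1, not a unit — skip.
g = 5: 5^138 ≡ 553; 5^92 ≡ 393; 5^12 ≡ 27 — none is 1, so 5 is a primitive root.
Hence the least primitive root of 554 is 5.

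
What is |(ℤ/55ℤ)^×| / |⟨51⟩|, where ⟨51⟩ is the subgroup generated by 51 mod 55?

4

The order of 51 must divide φ(55) = φ(5·11) = (5−1)·(11−1) = 4·10 = 40 = 2^3 · 5.
Divisors of 40: 1, 2, 4, 5, 8, 10, 20, 40.
Evaluate successive powers at the divisors of 40:
51^1 ≡ 51
51^2 ≡ 16
51^4 ≡ 36
51^5 ≡ 21
51^8 ≡ 31
51^10 ≡ 1
So ord_55(51) = 10, hence |⟨51⟩| = 10.
Index = |(Z/55Z)^×| / |⟨51⟩| = 40 / 10 = 4.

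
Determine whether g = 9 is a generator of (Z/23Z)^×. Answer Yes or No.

No

φ(23) = 23 − 1 = 22 = 2 · 11.
It suffices to check that the order of 9 is not a proper divisor of 22: compute 9^(22/q) for q ∈ {2, 11}.
9^11 ≡ 1 (mod 23)  [q = 2: ≡ 1 ✗]
9^2 ≡ 12 (mod 23)  [q = 11: ≢ 1 ✓]
Since 9^11 ≡ 1, the order of 9 divides 11 < 22, so 9 is not a primitive root.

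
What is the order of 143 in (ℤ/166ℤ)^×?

ord(143) | φ(166) = φ(2)·φ(83) = 1·82 = 82 = 2 · 41.
Divisors of 82: 1, 2, 41, 82.
Evaluate successive powers at the divisors of 82:
143^1 ≡ 143 (mod 166)
143^2 ≡ 31 (mod 166)
143^41 ≡ 165 (mod 166)
143^82 ≡ 1 (mod 166) ✓
The smallest such exponent is 82, so the order of 143 is 82.

82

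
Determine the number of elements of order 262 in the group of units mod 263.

130

φ(263) = 263 − 1 = 262 = 2 · 131.
In a cyclic group of order 262, there are φ(d) elements of order d for each divisor d of 262, and zero for non-divisors.
262 = 2 · 131 divides 262, and φ(262) = 130.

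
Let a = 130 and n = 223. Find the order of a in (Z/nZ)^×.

111

Since 130 ∈ (Z/223Z)^×, its order divides φ(223) = 223 − 1 = 222 = 2 · 3 · 37.
Divisors of 222: 1, 2, 3, 6, 37, 74, 111, 222.
Evaluate successive powers at the divisors of 222:
130^1 ≡ 130
130^2 ≡ 175
130^3 ≡ 4
130^6 ≡ 16
130^37 ≡ 183
130^74 ≡ 39
130^111 ≡ 1
The smallest such exponent is 111, so the order of 130 is 111.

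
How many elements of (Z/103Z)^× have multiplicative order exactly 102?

32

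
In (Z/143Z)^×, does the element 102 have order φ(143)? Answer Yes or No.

143 = 11 · 13 is a product of two distinct odd primes, so (Z/143Z)^× ≅ (Z/11Z)^× × (Z/13Z)^× is not cyclic.
No primitive root modulo 143 exists; in particular 102 is not one.

No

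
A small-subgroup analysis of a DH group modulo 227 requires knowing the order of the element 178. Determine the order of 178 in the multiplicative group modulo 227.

226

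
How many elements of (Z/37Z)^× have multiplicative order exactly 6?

2

φ(37) = 37 − 1 = 36 = 2^2 · 3^2.
In a cyclic group of order 36, there are φ(d) elements of order d for each divisor d of 36, and zero for non-divisors.
6 = 2 · 3 divides 36, and φ(6) = 2.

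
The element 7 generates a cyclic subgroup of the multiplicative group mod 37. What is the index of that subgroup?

ord(7) | φ(37) = 37 − 1 = 36 = 2^2 · 3^2.
Divisors of 36: 1, 2, 3, 4, 6, 9, 12, 18, 36.
Test each divisor d:
7^1 ≡ 7
7^2 ≡ 12
7^3 ≡ 10
7^4 ≡ 33
7^6 ≡ 26
7^9 ≡ 1
The order of 7 is 9, so the subgroup it generates has 9 elements.
Index = |(Z/37Z)^×| / |⟨7⟩| = 36 / 9 = 4.

4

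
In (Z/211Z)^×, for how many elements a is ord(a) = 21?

12

φ(211) = 211 − 1 = 210 = 2 · 3 · 5 · 7.
(Z/211Z)^× is cyclic (|G| = 210); a cyclic group of order m has exactly φ(d) elements of each order d | m, and none otherwise.
21 = 3 · 7 divides 210, and φ(21) = 12.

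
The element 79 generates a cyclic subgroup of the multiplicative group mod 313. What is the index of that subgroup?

12

ord(79) | φ(313) = 313 − 1 = 312 = 2^3 · 3 · 13.
Divisors of 312: 1, 2, 3, 4, 6, 8, 12, 13, 24, 26, 39, 52, 78, 104, 156, 312.
Test each divisor d:
79^1 ≡ 79
79^2 ≡ 294
79^3 ≡ 64
79^4 ≡ 48
79^6 ≡ 27
79^8 ≡ 113
79^12 ≡ 103
79^13 ≡ 312
79^24 ≡ 280
79^26 ≡ 1
Thus |⟨79⟩| = ord(79) = 26.
The index is φ(313) / ord(79) = 312 / 26 = 12.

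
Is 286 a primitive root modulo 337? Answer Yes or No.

Yes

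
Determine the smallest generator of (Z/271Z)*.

φ(271) = 271 − 1 = 270 = 2 · 3^3 · 5.
Test candidates g = 2, 3, … against the prime factors q ∈ {2, 3, 5} of φ(271): g is a generator iff g^(270/q) ≢ 1 for every such q.
g = 2: 2^135 ≡ 1 — hits 1, so not a primitive root.
g = 3: 3^135 ≡ 270; 3^90 ≡ 1 — hits 1, so not a primitive root.
g = 4: 4^135 ≡ 1 — hits 1, so not a primitive root.
g = 5: 5^135 ≡ 1 — hits 1, so not a primitive root.
g = 6: 6^135 ≡ 270; 6^90 ≡ 242; 6^54 ≡ 10 — none is 1, so 6 is a primitive root.
Hence the least primitive root of 271 is 6.

6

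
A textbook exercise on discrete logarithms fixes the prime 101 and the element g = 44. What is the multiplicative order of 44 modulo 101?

20

Since 44 ∈ (Z/101Z)^×, its order divides φ(101) = 101 − 1 = 100 = 2^2 · 5^2.
Divisors of 100: 1, 2, 4, 5, 10, 20, 25, 50, 100.
Evaluate successive powers at the divisors of 100:
44^1 ≡ 44
44^2 ≡ 17
44^4 ≡ 87
44^5 ≡ 91
44^10 ≡ 100
44^20 ≡ 1
The smallest such exponent is 20, so the order of 44 is 20.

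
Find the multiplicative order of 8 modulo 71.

35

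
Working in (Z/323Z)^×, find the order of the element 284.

16

The order of 284 must divide φ(323) = φ(17·19) = (17−1)·(19−1) = 16·18 = 288 = 2^5 · 3^2.
Divisors of 288: 1, 2, 3, 4, 6, 8, 9, 12, 16, 18, 24, 32, 36, 48, 72, 96, 144, 288.
Evaluate successive powers at the divisors of 288:
284^1 ≡ 284 (mod 323)
284^2 ≡ 229 (mod 323)
284^3 ≡ 113 (mod 323)
284^4 ≡ 115 (mod 323)
284^6 ≡ 172 (mod 323)
284^8 ≡ 305 (mod 323)
284^9 ≡ 56 (mod 323)
284^12 ≡ 191 (mod 323)
284^16 ≡ 1 (mod 323) ✓
So ord_323(284) = 16.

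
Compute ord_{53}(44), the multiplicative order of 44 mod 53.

Since 44 ∈ (Z/53Z)^×, its order divides φ(53) = 53 − 1 = 52 = 2^2 · 13.
Divisors of 52: 1, 2, 4, 13, 26, 52.
Compute 44^d (mod 53) for the divisors d until we hit 1:
44^1 ≡ 44 (mod 53)
44^2 ≡ 28 (mod 53)
44^4 ≡ 42 (mod 53)
44^13 ≡ 1 (mod 53) ✓
Therefore the multiplicative order of 44 modulo 53 is 13.

13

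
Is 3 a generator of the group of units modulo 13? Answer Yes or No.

No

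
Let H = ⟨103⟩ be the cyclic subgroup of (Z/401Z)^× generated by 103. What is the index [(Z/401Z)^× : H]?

Since 103 ∈ (Z/401Z)^×, its order divides φ(401) = 401 − 1 = 400 = 2^4 · 5^2.
Divisors of 400: 1, 2, 4, 5, 8, 10, 16, 20, 25, 40, 50, 80, 100, 200, 400.
Check 103^d mod 401 for each divisor in increasing order:
103^1 ≡ 103 (mod 401)
103^2 ≡ 183 (mod 401)
103^4 ≡ 206 (mod 401)
103^5 ≡ 366 (mod 401)
103^8 ≡ 331 (mod 401)
103^10 ≡ 22 (mod 401)
103^16 ≡ 88 (mod 401)
103^20 ≡ 83 (mod 401)
103^25 ≡ 303 (mod 401)
103^40 ≡ 72 (mod 401)
103^50 ≡ 381 (mod 401)
103^80 ≡ 372 (mod 401)
103^100 ≡ 400 (mod 401)
103^200 ≡ 1 (mod 401) ✓
Thus |⟨103⟩| = ord(103) = 200.
[(Z/401Z)^× : ⟨103⟩] = 400/200 = 2.

2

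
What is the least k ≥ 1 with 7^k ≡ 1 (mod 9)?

The order of 7 must divide φ(9) = φ(3^2) = 3·(3−1) = 6 = 2 · 3.
Divisors of 6: 1, 2, 3, 6.
Compute 7^d (mod 9) for the divisors d until we hit 1:
7^1 ≡ 7 (mod 9)
7^2 ≡ 4 (mod 9)
7^3 ≡ 1 (mod 9) ✓
The smallest such exponent is 3, so the order of 7 is 3.

3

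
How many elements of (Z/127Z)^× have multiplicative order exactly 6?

φ(127) = 127 − 1 = 126 = 2 · 3^2 · 7.
(Z/127Z)^× is cyclic (|G| = 126); a cyclic group of order m has exactly φ(d) elements of each order d | m, and none otherwise.
6 = 2 · 3 divides 126, and φ(6) = 2.

2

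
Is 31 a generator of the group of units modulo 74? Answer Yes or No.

No

φ(74) = φ(2)·φ(37) = 1·36 = 36 = 2^2 · 3^2.
An element g generates (Z/74Z)^× iff g^(36/q) ≢ 1 (mod 74) for each prime q ∈ {2, 3}.
31^18 ≡ 73 (mod 74)  [q = 2: ≢ 1 ✓]
31^12 ≡ 1 (mod 74)  [q = 3: ≡ 1 ✗]
Since 31^12 ≡ 1, the order of 31 divides 12 < 36, so 31 is not a primitive root.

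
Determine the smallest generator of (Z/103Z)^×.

5

φ(103) = 103 − 1 = 102 = 2 · 3 · 17.
g is a primitive root iff g^(102/q) ≢ 1 (mod 103) for each prime q ∈ {2, 3, 17}.
g = 2: 2^51 ≡ 1 — hits 1, so not a primitive root.
g = 3: 3^51 ≡ 102; 3^34 ≡ 1 — hits 1, so not a primitive root.
g = 4: 4^51 ≡ 1 — hits 1, so not a primitive root.
g = 5: 5^51 ≡ 102; 5^34 ≡ 56; 5^6 ≡ 72 — none is 1, so 5 is a primitive root.
So 5 is the smallest generator of (Z/103Z)^×.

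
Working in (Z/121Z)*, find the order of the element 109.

22

The order of 109 must divide φ(121) = φ(11^2) = 11·(11−1) = 110 = 2 · 5 · 11.
Divisors of 110: 1, 2, 5, 10, 11, 22, 55, 110.
Check 109^d mod 121 for each divisor in increasing order:
109^1 ≡ 109 (mod 121)
109^2 ≡ 23 (mod 121)
109^5 ≡ 65 (mod 121)
109^10 ≡ 111 (mod 121)
109^11 ≡ 120 (mod 121)
109^22 ≡ 1 (mod 121) ✓
Therefore the multiplicative order of 109 modulo 121 is 22.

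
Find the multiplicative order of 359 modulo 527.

By Lagrange's theorem, ord_527(359) divides φ(527) = φ(17·31) = (17−1)·(31−1) = 16·30 = 480 = 2^5 · 3 · 5.
Divisors of 480: 1, 2, 3, 4, 5, 6, 8, 10, 12, 15, 16, 20, 24, 30, 32, 40, 48, 60, 80, 96, 120, 160, 240, 480.
Evaluate successive powers at the divisors of 480:
359^1 ≡ 359
359^2 ≡ 293
359^3 ≡ 314
359^4 ≡ 475
359^5 ≡ 304
359^6 ≡ 47
359^8 ≡ 69
359^10 ≡ 191
359^12 ≡ 101
359^15 ≡ 94
359^16 ≡ 18
359^20 ≡ 118
359^24 ≡ 188
359^30 ≡ 404
359^32 ≡ 324
359^40 ≡ 222
359^48 ≡ 35
359^60 ≡ 373
359^80 ≡ 273
359^96 ≡ 171
359^120 ≡ 1
Therefore the multiplicative order of 359 modulo 527 is 120.

120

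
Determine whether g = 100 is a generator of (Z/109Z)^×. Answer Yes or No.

No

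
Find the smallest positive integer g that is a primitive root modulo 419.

φ(419) = 419 − 1 = 418 = 2 · 11 · 19.
Test candidates g = 2, 3, … against the prime factors q ∈ {2, 11, 19} of φ(419): g is a generator iff g^(418/q) ≢ 1 for every such q.
g = 2: 2^209 ≡ 418; 2^38 ≡ 334; 2^22 ≡ 114 — none is 1, so 2 is a primitive root.
So 2 is the smallest generator of (Z/419Z)^×.

2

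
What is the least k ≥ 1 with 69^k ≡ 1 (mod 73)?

18

ord(69) | φ(73) = 73 − 1 = 72 = 2^3 · 3^2.
Divisors of 72: 1, 2, 3, 4, 6, 8, 9, 12, 18, 24, 36, 72.
Compute 69^d (mod 73) for the divisors d until we hit 1:
69^1 ≡ 69 (mod 73)
69^2 ≡ 16 (mod 73)
69^3 ≡ 9 (mod 73)
69^4 ≡ 37 (mod 73)
69^6 ≡ 8 (mod 73)
69^8 ≡ 55 (mod 73)
69^9 ≡ 72 (mod 73)
69^12 ≡ 64 (mod 73)
69^18 ≡ 1 (mod 73) ✓
The smallest such exponent is 18, so the order of 69 is 18.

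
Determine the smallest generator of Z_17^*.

φ(17) = 17 − 1 = 16 = 2^4.
Test candidates g = 2, 3, … against the prime factors q ∈ {2} of φ(17): g is a generator iff g^(16/q) ≢ 1 for every such q.
g = 2: 2^8 ≡ 1 — hits 1, so not a primitive root.
g = 3: 3^8 ≡ 16 — none is 1, so 3 is a primitive root.
Hence the least primitive root of 17 is 3.

3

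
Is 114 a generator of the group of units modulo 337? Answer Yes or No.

Yes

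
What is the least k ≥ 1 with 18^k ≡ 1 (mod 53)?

By Lagrange's theorem, ord_53(18) divides φ(53) = 53 − 1 = 52 = 2^2 · 13.
Divisors of 52: 1, 2, 4, 13, 26, 52.
Compute 18^d (mod 53) for the divisors d until we hit 1:
18^1 ≡ 18 (mod 53)
18^2 ≡ 6 (mod 53)
18^4 ≡ 36 (mod 53)
18^13 ≡ 23 (mod 53)
18^26 ≡ 52 (mod 53)
18^52 ≡ 1 (mod 53) ✓
The smallest such exponent is 52, so the order of 18 is 52.

52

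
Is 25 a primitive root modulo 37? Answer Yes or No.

φ(37) = 37 − 1 = 36 = 2^2 · 3^2.
Test 25^(36/q) mod 37 for each prime factor q of 36:
25^18 ≡ 1 (mod 37)  [q = 2: ≡ 1 ✗]
25^12 ≡ 26 (mod 37)  [q = 3: ≢ 1 ✓]
Since 25^18 ≡ 1, the order of 25 divides 18 < 36, so 25 is not a primitive root.

No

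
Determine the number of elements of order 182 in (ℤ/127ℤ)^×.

φ(127) = 127 − 1 = 126 = 2 · 3^2 · 7.
(Z/127Z)^× is cyclic (|G| = 126); a cyclic group of order m has exactly φ(d) elements of each order d | m, and none otherwise.
182 does not divide 126, so no element of (Z/127Z)^× has order 182.

0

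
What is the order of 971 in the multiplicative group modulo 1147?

By Lagrange's theorem, ord_1147(971) divides φ(1147) = φ(31·37) = (31−1)·(37−1) = 30·36 = 1080 = 2^3 · 3^3 · 5.
Divisors of 1080: 1, 2, 3, 4, 5, 6, 8, 9, 10, 12, 15, 18, 20, 24, 27, 30, 36, 40, 45, 54, 60, 72, 90, 108, 120, 135, 180, 216, 270, 360, 540, 1080.
Evaluate successive powers at the divisors of 1080:
971^1 ≡ 971 (mod 1147)
971^2 ≡ 7 (mod 1147)
971^3 ≡ 1062 (mod 1147)
971^4 ≡ 49 (mod 1147)
971^5 ≡ 552 (mod 1147)
971^6 ≡ 343 (mod 1147)
971^8 ≡ 107 (mod 1147)
971^9 ≡ 667 (mod 1147)
971^10 ≡ 749 (mod 1147)
971^12 ≡ 655 (mod 1147)
971^15 ≡ 528 (mod 1147)
971^18 ≡ 1000 (mod 1147)
971^20 ≡ 118 (mod 1147)
971^24 ≡ 47 (mod 1147)
971^27 ≡ 593 (mod 1147)
971^30 ≡ 63 (mod 1147)
971^36 ≡ 963 (mod 1147)
971^40 ≡ 160 (mod 1147)
971^45 ≡ 1 (mod 1147) ✓
Therefore the multiplicative order of 971 modulo 1147 is 45.

45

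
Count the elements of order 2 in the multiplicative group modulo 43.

φ(43) = 43 − 1 = 42 = 2 · 3 · 7.
In a cyclic group of order 42, there are φ(d) elements of order d for each divisor d of 42, and zero for non-divisors.
2 | 42, and φ(2) = 2 − 1 = 1.

1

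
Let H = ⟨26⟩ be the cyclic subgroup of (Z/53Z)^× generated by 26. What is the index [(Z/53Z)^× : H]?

1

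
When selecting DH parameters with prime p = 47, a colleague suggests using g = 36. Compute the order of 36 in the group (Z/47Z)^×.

23

Since 36 ∈ (Z/47Z)^×, its order divides φ(47) = 47 − 1 = 46 = 2 · 23.
Divisors of 46: 1, 2, 23, 46.
Test each divisor d:
36^1 ≡ 36 (mod 47)
36^2 ≡ 27 (mod 47)
36^23 ≡ 1 (mod 47) ✓
Therefore the multiplicative order of 36 modulo 47 is 23.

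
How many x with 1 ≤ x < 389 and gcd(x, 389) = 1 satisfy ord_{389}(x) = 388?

192

φ(389) = 389 − 1 = 388 = 2^2 · 97.
Since (Z/389Z)^× is cyclic of order 388, the number of elements of order d is φ(d) when d | 388 and 0 otherwise.
388 = 2^2 · 97 divides 388, and φ(388) = 192.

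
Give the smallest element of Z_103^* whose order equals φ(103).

5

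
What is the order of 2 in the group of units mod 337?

21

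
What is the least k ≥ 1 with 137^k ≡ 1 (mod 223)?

222

By Lagrange's theorem, ord_223(137) divides φ(223) = 223 − 1 = 222 = 2 · 3 · 37.
Divisors of 222: 1, 2, 3, 6, 37, 74, 111, 222.
Evaluate successive powers at the divisors of 222:
137^1 ≡ 137 (mod 223)
137^2 ≡ 37 (mod 223)
137^3 ≡ 163 (mod 223)
137^6 ≡ 32 (mod 223)
137^37 ≡ 184 (mod 223)
137^74 ≡ 183 (mod 223)
137^111 ≡ 222 (mod 223)
137^222 ≡ 1 (mod 223) ✓
Hence ord(137) = 222.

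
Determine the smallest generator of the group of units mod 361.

2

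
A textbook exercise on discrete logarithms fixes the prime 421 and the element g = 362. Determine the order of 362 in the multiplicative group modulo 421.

ord(362) | φ(421) = 421 − 1 = 420 = 2^2 · 3 · 5 · 7.
Divisors of 420: 1, 2, 3, 4, 5, 6, 7, 10, 12, 14, 15, 20, 21, 28, 30, 35, 42, 60, 70, 84, 105, 140, 210, 420.
Check 362^d mod 421 for each divisor in increasing order:
362^1 ≡ 362 (mod 421)
362^2 ≡ 113 (mod 421)
362^3 ≡ 69 (mod 421)
362^4 ≡ 139 (mod 421)
362^5 ≡ 219 (mod 421)
362^6 ≡ 130 (mod 421)
362^7 ≡ 329 (mod 421)
362^10 ≡ 388 (mod 421)
362^12 ≡ 60 (mod 421)
362^14 ≡ 44 (mod 421)
362^15 ≡ 351 (mod 421)
362^20 ≡ 247 (mod 421)
362^21 ≡ 162 (mod 421)
362^28 ≡ 252 (mod 421)
362^30 ≡ 269 (mod 421)
362^35 ≡ 392 (mod 421)
362^42 ≡ 142 (mod 421)
362^60 ≡ 370 (mod 421)
362^70 ≡ 420 (mod 421)
362^84 ≡ 377 (mod 421)
362^105 ≡ 29 (mod 421)
362^140 ≡ 1 (mod 421) ✓
Therefore the multiplicative order of 362 modulo 421 is 140.

140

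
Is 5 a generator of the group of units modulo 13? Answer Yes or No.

φ(13) = 13 − 1 = 12 = 2^2 · 3.
Test 5^(12/q) mod 13 for each prime factor q of 12:
5^6 ≡ 12 (mod 13)  [q = 2: ≢ 1 ✓]
5^4 ≡ 1 (mod 13)  [q = 3: ≡ 1 ✗]
5^4 ≡ 1 shows ord(5) | 4, strictly less than φ(13); not a primitive root.

No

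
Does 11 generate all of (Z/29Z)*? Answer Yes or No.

φ(29) = 29 − 1 = 28 = 2^2 · 7.
11 is a primitive root mod 29 iff 11^(φ(29)/q) ≢ 1 for every prime q | φ(29), i.e. q ∈ {2, 7}.
11^14 ≡ 28 (mod 29)  [q = 2: ≢ 1 ✓]
11^4 ≡ 25 (mod 29)  [q = 7: ≢ 1 ✓]
None equal 1, so ord_29(11) = 28: 11 is a primitive root.

Yes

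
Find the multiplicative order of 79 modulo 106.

52

Since 79 ∈ (Z/106Z)^×, its order divides φ(106) = φ(2)·φ(53) = 1·52 = 52 = 2^2 · 13.
Divisors of 52: 1, 2, 4, 13, 26, 52.
Test each divisor d:
79^1 ≡ 79 (mod 106)
79^2 ≡ 93 (mod 106)
79^4 ≡ 63 (mod 106)
79^13 ≡ 83 (mod 106)
79^26 ≡ 105 (mod 106)
79^52 ≡ 1 (mod 106) ✓
Hence ord(79) = 52.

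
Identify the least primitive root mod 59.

φ(59) = 59 − 1 = 58 = 2 · 29.
g is a primitive root iff g^(58/q) ≢ 1 (mod 59) for each prime q ∈ {2, 29}.
g = 2: 2^29 ≡ 58; 2^2 ≡ 4 — none is 1, so 2 is a primitive root.
So 2 is the smallest generator of (Z/59Z)^×.

2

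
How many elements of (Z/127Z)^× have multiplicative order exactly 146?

φ(127) = 127 − 1 = 126 = 2 · 3^2 · 7.
In a cyclic group of order 126, there are φ(d) elements of order d for each divisor d of 126, and zero for non-divisors.
146 does not divide 126, so no element of (Z/127Z)^× has order 146.

0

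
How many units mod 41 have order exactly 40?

16

φ(41) = 41 − 1 = 40 = 2^3 · 5.
In a cyclic group of order 40, there are φ(d) elements of order d for each divisor d of 40, and zero for non-divisors.
40 = 2^3 · 5 divides 40, and φ(40) = 16.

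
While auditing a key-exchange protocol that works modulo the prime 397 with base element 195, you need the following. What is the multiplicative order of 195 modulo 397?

99

By Lagrange's theorem, ord_397(195) divides φ(397) = 397 − 1 = 396 = 2^2 · 3^2 · 11.
Divisors of 396: 1, 2, 3, 4, 6, 9, 11, 12, 18, 22, 33, 36, 44, 66, 99, 132, 198, 396.
Test each divisor d:
195^1 ≡ 195
195^2 ≡ 310
195^3 ≡ 106
195^4 ≡ 26
195^6 ≡ 120
195^9 ≡ 16
195^11 ≡ 196
195^12 ≡ 108
195^18 ≡ 256
195^22 ≡ 304
195^33 ≡ 34
195^36 ≡ 31
195^44 ≡ 312
195^66 ≡ 362
195^99 ≡ 1
Hence ord(195) = 99.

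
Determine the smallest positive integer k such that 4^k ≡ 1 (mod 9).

3

Since 4 ∈ (Z/9Z)^×, its order divides φ(9) = φ(3^2) = 3·(3−1) = 6 = 2 · 3.
Divisors of 6: 1, 2, 3, 6.
Compute 4^d (mod 9) for the divisors d until we hit 1:
4^1 ≡ 4
4^2 ≡ 7
4^3 ≡ 1
Hence ord(4) = 3.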